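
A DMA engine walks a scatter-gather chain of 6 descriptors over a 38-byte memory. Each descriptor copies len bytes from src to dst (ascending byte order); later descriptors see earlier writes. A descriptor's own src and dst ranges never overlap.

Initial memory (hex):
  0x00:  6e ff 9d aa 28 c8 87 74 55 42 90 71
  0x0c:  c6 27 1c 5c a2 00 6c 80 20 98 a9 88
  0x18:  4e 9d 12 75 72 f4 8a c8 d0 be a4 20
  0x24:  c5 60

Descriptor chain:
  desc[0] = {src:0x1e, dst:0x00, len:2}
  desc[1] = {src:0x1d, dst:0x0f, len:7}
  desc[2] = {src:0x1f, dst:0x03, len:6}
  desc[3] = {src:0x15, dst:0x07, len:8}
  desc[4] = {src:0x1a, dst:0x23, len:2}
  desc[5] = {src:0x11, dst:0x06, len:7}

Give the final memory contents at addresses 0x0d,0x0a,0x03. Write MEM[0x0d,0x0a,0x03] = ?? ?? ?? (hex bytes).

MEM[0x0d,0x0a,0x03] = 75 20 c8

D0: mem[0x00..0x01] <- [8a c8]
D1: mem[0x0f..0x15] <- [f4 8a c8 d0 be a4 20]
D2: mem[0x03..0x08] <- [c8 d0 be a4 20 c5]
D3: mem[0x07..0x0e] <- [20 a9 88 4e 9d 12 75 72]
D4: mem[0x23..0x24] <- [12 75]
D5: mem[0x06..0x0c] <- [c8 d0 be a4 20 a9 88]
query mem[0x0d]=0x75, mem[0x0a]=0x20, mem[0x03]=0xc8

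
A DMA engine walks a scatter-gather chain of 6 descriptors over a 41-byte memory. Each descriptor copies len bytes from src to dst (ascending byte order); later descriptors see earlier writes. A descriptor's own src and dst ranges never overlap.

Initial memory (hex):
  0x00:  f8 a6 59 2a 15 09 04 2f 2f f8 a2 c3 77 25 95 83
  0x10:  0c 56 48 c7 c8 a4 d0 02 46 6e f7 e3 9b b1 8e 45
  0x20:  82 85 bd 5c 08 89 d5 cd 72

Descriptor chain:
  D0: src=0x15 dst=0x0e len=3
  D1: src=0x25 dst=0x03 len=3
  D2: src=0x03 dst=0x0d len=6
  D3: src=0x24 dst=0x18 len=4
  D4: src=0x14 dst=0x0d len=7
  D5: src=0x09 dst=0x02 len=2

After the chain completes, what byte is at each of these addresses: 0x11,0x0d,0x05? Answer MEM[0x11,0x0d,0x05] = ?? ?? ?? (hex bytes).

MEM[0x11,0x0d,0x05] = 08 c8 cd

  after D0: wrote 3B at 0x0e = a4d002
  after D1: wrote 3B at 0x03 = 89d5cd
  after D2: wrote 6B at 0x0d = 89d5cd042f2f
  after D3: wrote 4B at 0x18 = 0889d5cd
  after D4: wrote 7B at 0x0d = c8a4d0020889d5
  after D5: wrote 2B at 0x02 = f8a2
query mem[0x11]=0x08, mem[0x0d]=0xc8, mem[0x05]=0xcd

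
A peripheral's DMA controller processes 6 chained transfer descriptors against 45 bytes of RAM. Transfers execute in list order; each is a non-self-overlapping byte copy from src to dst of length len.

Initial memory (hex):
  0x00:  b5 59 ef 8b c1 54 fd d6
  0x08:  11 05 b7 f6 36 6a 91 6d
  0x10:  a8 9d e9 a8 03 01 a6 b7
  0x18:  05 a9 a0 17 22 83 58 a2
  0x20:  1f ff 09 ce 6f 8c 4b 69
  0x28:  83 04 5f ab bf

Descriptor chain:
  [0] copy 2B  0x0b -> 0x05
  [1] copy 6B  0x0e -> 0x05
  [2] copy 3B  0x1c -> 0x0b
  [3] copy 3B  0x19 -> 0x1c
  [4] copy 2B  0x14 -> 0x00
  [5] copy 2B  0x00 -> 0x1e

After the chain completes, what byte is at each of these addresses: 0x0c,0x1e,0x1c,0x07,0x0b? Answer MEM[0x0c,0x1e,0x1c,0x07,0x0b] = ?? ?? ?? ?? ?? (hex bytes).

D0: mem[0x05..0x06] <- [f6 36]
D1: mem[0x05..0x0a] <- [91 6d a8 9d e9 a8]
D2: mem[0x0b..0x0d] <- [22 83 58]
D3: mem[0x1c..0x1e] <- [a9 a0 17]
D4: mem[0x00..0x01] <- [03 01]
D5: mem[0x1e..0x1f] <- [03 01]
query mem[0x0c]=0x83, mem[0x1e]=0x03, mem[0x1c]=0xa9, mem[0x07]=0xa8, mem[0x0b]=0x22

MEM[0x0c,0x1e,0x1c,0x07,0x0b] = 83 03 a9 a8 22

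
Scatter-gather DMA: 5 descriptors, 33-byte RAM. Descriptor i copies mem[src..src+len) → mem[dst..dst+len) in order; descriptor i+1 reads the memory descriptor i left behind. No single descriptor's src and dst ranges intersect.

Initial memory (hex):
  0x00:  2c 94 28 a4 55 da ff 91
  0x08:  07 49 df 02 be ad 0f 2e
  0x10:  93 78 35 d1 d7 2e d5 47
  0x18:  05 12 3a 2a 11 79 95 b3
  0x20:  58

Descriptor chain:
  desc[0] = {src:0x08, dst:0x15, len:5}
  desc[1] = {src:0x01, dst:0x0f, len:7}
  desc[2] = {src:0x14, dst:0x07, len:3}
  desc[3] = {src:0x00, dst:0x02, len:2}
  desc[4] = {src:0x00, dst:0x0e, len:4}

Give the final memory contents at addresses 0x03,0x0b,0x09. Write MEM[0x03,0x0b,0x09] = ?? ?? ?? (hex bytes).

#0 dst[0x15+5] := {0x07,0x49,0xdf,0x02,0xbe}
#1 dst[0x0f+7] := {0x94,0x28,0xa4,0x55,0xda,0xff,0x91}
#2 dst[0x07+3] := {0xff,0x91,0x49}
#3 dst[0x02+2] := {0x2c,0x94}
#4 dst[0x0e+4] := {0x2c,0x94,0x2c,0x94}
query mem[0x03]=0x94, mem[0x0b]=0x02, mem[0x09]=0x49

MEM[0x03,0x0b,0x09] = 94 02 49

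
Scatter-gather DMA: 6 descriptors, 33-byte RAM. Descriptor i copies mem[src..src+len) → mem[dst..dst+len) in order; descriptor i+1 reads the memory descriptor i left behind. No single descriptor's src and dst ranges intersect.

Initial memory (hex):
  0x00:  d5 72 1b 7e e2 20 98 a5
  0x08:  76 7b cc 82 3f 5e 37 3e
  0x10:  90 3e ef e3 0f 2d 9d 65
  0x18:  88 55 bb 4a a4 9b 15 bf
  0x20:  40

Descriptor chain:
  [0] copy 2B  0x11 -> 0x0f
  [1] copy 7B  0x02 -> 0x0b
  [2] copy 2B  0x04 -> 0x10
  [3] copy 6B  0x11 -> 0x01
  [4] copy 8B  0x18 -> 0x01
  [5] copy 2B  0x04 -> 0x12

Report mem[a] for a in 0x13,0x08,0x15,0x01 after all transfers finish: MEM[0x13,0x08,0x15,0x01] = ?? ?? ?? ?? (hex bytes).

[0] 0x11->0x0f len=2 : 3e ef
[1] 0x02->0x0b len=7 : 1b 7e e2 20 98 a5 76
[2] 0x04->0x10 len=2 : e2 20
[3] 0x11->0x01 len=6 : 20 ef e3 0f 2d 9d
[4] 0x18->0x01 len=8 : 88 55 bb 4a a4 9b 15 bf
[5] 0x04->0x12 len=2 : 4a a4
query mem[0x13]=0xa4, mem[0x08]=0xbf, mem[0x15]=0x2d, mem[0x01]=0x88

MEM[0x13,0x08,0x15,0x01] = a4 bf 2d 88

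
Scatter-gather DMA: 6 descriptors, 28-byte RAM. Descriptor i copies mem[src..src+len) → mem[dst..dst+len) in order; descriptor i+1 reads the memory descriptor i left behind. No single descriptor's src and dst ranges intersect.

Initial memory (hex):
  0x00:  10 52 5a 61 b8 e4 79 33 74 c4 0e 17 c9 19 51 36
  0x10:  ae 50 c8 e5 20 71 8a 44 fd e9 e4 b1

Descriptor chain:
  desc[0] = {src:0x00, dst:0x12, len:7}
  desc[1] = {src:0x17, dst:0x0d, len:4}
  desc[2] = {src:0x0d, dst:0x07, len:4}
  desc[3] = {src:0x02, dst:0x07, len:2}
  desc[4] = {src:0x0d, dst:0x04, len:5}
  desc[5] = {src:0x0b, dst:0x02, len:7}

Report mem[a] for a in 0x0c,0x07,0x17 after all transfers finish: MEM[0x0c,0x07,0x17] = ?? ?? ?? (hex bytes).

MEM[0x0c,0x07,0x17] = c9 e4 e4

  after D0: wrote 7B at 0x12 = 10525a61b8e479
  after D1: wrote 4B at 0x0d = e479e9e4
  after D2: wrote 4B at 0x07 = e479e9e4
  after D3: wrote 2B at 0x07 = 5a61
  after D4: wrote 5B at 0x04 = e479e9e450
  after D5: wrote 7B at 0x02 = 17c9e479e9e450
query mem[0x0c]=0xc9, mem[0x07]=0xe4, mem[0x17]=0xe4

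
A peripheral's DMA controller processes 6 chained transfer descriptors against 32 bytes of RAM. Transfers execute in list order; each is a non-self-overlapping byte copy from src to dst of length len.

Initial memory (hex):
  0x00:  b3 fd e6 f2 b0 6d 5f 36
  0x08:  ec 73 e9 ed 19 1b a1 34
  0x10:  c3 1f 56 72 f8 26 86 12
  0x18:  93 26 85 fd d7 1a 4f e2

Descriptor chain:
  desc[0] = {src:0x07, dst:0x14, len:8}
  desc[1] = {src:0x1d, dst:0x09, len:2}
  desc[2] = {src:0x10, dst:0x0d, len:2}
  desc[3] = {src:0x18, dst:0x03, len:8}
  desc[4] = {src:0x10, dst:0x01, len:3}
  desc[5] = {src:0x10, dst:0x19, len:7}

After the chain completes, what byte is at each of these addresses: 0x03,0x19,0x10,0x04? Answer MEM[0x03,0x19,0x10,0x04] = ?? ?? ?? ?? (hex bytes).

  after D0: wrote 8B at 0x14 = 36ec73e9ed191ba1
  after D1: wrote 2B at 0x09 = 1a4f
  after D2: wrote 2B at 0x0d = c31f
  after D3: wrote 8B at 0x03 = ed191ba1d71a4fe2
  after D4: wrote 3B at 0x01 = c31f56
  after D5: wrote 7B at 0x19 = c31f567236ec73
query mem[0x03]=0x56, mem[0x19]=0xc3, mem[0x10]=0xc3, mem[0x04]=0x19

MEM[0x03,0x19,0x10,0x04] = 56 c3 c3 19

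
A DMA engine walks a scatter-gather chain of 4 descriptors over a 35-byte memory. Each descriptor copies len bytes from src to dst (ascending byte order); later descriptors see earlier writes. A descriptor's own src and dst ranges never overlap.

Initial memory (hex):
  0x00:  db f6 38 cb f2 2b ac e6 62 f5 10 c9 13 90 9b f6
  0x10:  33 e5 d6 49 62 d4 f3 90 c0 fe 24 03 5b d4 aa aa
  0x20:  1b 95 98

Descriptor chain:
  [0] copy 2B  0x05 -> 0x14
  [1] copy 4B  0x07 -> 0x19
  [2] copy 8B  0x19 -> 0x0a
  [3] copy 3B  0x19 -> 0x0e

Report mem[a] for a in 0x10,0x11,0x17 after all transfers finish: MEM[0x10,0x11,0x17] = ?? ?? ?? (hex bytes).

  after D0: wrote 2B at 0x14 = 2bac
  after D1: wrote 4B at 0x19 = e662f510
  after D2: wrote 8B at 0x0a = e662f510d4aaaa1b
  after D3: wrote 3B at 0x0e = e662f5
query mem[0x10]=0xf5, mem[0x11]=0x1b, mem[0x17]=0x90

MEM[0x10,0x11,0x17] = f5 1b 90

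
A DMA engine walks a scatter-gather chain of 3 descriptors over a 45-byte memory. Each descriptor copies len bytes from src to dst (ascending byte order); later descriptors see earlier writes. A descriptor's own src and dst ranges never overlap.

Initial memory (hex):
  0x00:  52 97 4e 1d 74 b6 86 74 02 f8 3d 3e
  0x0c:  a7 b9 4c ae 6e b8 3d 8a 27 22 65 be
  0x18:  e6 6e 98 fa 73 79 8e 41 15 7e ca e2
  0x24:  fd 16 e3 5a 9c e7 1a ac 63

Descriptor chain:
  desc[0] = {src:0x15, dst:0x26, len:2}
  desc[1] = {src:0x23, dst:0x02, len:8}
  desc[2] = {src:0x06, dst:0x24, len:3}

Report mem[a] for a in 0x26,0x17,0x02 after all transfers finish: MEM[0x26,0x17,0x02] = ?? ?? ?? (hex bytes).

MEM[0x26,0x17,0x02] = e7 be e2

  after D0: wrote 2B at 0x26 = 2265
  after D1: wrote 8B at 0x02 = e2fd1622659ce71a
  after D2: wrote 3B at 0x24 = 659ce7
query mem[0x26]=0xe7, mem[0x17]=0xbe, mem[0x02]=0xe2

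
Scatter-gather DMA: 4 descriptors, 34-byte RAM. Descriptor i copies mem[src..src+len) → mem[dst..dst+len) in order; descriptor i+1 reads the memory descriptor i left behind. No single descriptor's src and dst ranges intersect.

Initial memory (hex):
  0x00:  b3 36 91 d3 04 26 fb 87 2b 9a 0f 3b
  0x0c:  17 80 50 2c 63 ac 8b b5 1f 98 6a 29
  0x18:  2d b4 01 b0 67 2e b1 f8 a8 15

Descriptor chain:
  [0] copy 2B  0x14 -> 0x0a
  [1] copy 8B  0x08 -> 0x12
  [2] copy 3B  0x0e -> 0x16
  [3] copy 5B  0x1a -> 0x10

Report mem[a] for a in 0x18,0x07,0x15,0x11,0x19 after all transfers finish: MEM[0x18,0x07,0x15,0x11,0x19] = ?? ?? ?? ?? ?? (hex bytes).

[0] 0x14->0x0a len=2 : 1f 98
[1] 0x08->0x12 len=8 : 2b 9a 1f 98 17 80 50 2c
[2] 0x0e->0x16 len=3 : 50 2c 63
[3] 0x1a->0x10 len=5 : 01 b0 67 2e b1
query mem[0x18]=0x63, mem[0x07]=0x87, mem[0x15]=0x98, mem[0x11]=0xb0, mem[0x19]=0x2c

MEM[0x18,0x07,0x15,0x11,0x19] = 63 87 98 b0 2c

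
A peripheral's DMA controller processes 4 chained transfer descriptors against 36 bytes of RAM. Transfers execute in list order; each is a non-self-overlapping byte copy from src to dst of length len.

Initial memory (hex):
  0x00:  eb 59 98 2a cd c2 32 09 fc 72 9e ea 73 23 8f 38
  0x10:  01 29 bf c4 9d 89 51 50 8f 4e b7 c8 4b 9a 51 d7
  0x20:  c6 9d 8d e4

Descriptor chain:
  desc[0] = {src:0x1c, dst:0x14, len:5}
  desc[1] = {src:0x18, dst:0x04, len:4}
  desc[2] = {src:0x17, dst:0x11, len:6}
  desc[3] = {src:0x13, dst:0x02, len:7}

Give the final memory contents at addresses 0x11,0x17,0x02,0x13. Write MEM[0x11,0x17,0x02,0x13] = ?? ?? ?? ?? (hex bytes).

MEM[0x11,0x17,0x02,0x13] = d7 d7 4e 4e

  after D0: wrote 5B at 0x14 = 4b9a51d7c6
  after D1: wrote 4B at 0x04 = c64eb7c8
  after D2: wrote 6B at 0x11 = d7c64eb7c84b
  after D3: wrote 7B at 0x02 = 4eb7c84bd7c64e
query mem[0x11]=0xd7, mem[0x17]=0xd7, mem[0x02]=0x4e, mem[0x13]=0x4e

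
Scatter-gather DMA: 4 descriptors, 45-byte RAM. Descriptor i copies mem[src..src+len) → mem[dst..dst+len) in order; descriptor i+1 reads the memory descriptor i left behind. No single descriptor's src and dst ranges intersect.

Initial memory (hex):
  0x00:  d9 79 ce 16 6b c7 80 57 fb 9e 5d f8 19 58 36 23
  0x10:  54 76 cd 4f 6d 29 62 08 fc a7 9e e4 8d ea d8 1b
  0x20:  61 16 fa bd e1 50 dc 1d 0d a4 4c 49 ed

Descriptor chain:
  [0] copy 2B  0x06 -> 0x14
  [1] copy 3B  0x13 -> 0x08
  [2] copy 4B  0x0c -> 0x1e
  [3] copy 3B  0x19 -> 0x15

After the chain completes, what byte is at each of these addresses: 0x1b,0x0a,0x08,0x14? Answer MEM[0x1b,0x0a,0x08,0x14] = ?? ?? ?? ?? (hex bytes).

MEM[0x1b,0x0a,0x08,0x14] = e4 57 4f 80

D0: mem[0x14..0x15] <- [80 57]
D1: mem[0x08..0x0a] <- [4f 80 57]
D2: mem[0x1e..0x21] <- [19 58 36 23]
D3: mem[0x15..0x17] <- [a7 9e e4]
query mem[0x1b]=0xe4, mem[0x0a]=0x57, mem[0x08]=0x4f, mem[0x14]=0x80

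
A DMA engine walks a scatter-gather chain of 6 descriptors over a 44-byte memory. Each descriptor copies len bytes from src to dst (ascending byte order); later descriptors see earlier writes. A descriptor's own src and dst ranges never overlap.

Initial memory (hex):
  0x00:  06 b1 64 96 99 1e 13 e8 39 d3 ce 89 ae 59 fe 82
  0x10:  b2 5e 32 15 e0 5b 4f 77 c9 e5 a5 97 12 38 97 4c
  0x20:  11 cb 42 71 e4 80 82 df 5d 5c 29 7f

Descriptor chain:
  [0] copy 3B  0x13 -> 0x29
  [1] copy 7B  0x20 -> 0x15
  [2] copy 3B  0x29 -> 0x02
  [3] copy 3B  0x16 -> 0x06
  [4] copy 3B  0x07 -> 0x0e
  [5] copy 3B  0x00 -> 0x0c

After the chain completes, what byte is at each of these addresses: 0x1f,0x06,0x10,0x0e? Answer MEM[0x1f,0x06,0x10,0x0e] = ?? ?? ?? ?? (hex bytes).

  after D0: wrote 3B at 0x29 = 15e05b
  after D1: wrote 7B at 0x15 = 11cb4271e48082
  after D2: wrote 3B at 0x02 = 15e05b
  after D3: wrote 3B at 0x06 = cb4271
  after D4: wrote 3B at 0x0e = 4271d3
  after D5: wrote 3B at 0x0c = 06b115
query mem[0x1f]=0x4c, mem[0x06]=0xcb, mem[0x10]=0xd3, mem[0x0e]=0x15

MEM[0x1f,0x06,0x10,0x0e] = 4c cb d3 15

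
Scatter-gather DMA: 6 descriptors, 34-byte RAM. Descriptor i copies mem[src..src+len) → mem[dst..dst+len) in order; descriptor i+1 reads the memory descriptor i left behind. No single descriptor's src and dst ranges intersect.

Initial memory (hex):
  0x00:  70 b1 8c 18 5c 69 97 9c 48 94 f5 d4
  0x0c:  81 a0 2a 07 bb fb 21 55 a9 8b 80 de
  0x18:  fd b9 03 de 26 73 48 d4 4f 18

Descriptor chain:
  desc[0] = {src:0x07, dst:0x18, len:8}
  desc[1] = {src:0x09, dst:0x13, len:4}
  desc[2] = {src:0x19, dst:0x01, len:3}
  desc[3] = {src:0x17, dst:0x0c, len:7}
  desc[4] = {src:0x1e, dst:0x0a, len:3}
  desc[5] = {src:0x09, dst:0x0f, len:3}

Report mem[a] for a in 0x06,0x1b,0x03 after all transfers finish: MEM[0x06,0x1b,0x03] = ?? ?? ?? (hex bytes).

MEM[0x06,0x1b,0x03] = 97 f5 f5

#0 dst[0x18+8] := {0x9c,0x48,0x94,0xf5,0xd4,0x81,0xa0,0x2a}
#1 dst[0x13+4] := {0x94,0xf5,0xd4,0x81}
#2 dst[0x01+3] := {0x48,0x94,0xf5}
#3 dst[0x0c+7] := {0xde,0x9c,0x48,0x94,0xf5,0xd4,0x81}
#4 dst[0x0a+3] := {0xa0,0x2a,0x4f}
#5 dst[0x0f+3] := {0x94,0xa0,0x2a}
query mem[0x06]=0x97, mem[0x1b]=0xf5, mem[0x03]=0xf5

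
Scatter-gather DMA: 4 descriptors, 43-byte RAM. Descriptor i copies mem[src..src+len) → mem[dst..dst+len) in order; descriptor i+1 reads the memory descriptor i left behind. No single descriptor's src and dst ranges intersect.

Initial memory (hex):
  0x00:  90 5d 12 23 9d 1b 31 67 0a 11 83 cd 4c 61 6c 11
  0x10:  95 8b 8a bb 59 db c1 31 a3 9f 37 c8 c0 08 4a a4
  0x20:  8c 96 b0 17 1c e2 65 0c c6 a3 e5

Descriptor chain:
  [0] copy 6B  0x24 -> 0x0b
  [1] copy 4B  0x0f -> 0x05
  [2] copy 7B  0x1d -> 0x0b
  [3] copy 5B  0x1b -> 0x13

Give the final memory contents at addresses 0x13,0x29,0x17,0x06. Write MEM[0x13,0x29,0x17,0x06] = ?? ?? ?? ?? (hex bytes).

MEM[0x13,0x29,0x17,0x06] = c8 a3 a4 a3

D0: mem[0x0b..0x10] <- [1c e2 65 0c c6 a3]
D1: mem[0x05..0x08] <- [c6 a3 8b 8a]
D2: mem[0x0b..0x11] <- [08 4a a4 8c 96 b0 17]
D3: mem[0x13..0x17] <- [c8 c0 08 4a a4]
query mem[0x13]=0xc8, mem[0x29]=0xa3, mem[0x17]=0xa4, mem[0x06]=0xa3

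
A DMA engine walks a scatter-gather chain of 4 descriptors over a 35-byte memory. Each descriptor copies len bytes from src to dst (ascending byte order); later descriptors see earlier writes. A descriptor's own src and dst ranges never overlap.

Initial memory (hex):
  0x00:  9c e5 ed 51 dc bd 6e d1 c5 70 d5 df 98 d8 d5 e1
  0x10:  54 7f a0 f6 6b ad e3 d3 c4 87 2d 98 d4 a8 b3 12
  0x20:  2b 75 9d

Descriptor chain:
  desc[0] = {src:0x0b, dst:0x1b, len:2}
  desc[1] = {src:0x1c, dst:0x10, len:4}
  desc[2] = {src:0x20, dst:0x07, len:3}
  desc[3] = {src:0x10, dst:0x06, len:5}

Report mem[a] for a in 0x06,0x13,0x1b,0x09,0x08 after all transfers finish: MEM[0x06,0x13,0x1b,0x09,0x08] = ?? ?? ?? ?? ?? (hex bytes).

[0] 0x0b->0x1b len=2 : df 98
[1] 0x1c->0x10 len=4 : 98 a8 b3 12
[2] 0x20->0x07 len=3 : 2b 75 9d
[3] 0x10->0x06 len=5 : 98 a8 b3 12 6b
query mem[0x06]=0x98, mem[0x13]=0x12, mem[0x1b]=0xdf, mem[0x09]=0x12, mem[0x08]=0xb3

MEM[0x06,0x13,0x1b,0x09,0x08] = 98 12 df 12 b3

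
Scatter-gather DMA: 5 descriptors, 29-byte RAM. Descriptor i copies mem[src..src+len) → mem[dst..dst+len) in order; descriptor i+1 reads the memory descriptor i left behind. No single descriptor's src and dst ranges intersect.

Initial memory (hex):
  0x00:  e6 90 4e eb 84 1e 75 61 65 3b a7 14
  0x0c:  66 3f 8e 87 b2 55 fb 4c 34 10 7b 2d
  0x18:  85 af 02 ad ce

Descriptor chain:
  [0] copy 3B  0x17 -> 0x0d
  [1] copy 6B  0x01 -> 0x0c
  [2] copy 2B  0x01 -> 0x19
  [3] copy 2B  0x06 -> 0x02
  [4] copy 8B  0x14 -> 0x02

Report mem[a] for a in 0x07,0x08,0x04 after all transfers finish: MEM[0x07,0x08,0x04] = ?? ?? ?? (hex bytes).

MEM[0x07,0x08,0x04] = 90 4e 7b

[0] 0x17->0x0d len=3 : 2d 85 af
[1] 0x01->0x0c len=6 : 90 4e eb 84 1e 75
[2] 0x01->0x19 len=2 : 90 4e
[3] 0x06->0x02 len=2 : 75 61
[4] 0x14->0x02 len=8 : 34 10 7b 2d 85 90 4e ad
query mem[0x07]=0x90, mem[0x08]=0x4e, mem[0x04]=0x7b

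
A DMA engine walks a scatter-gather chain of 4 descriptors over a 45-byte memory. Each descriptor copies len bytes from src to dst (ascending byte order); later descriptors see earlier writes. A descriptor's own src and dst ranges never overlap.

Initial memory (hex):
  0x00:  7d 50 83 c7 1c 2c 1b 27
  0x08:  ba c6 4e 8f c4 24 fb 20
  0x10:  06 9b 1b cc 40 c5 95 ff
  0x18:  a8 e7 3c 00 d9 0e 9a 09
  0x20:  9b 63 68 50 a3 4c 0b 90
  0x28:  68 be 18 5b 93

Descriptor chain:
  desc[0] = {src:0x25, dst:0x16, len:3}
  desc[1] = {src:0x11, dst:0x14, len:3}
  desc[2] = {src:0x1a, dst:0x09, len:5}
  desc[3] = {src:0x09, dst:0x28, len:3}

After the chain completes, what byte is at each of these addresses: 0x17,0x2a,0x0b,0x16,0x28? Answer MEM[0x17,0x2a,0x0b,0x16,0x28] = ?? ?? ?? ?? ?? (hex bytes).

  after D0: wrote 3B at 0x16 = 4c0b90
  after D1: wrote 3B at 0x14 = 9b1bcc
  after D2: wrote 5B at 0x09 = 3c00d90e9a
  after D3: wrote 3B at 0x28 = 3c00d9
query mem[0x17]=0x0b, mem[0x2a]=0xd9, mem[0x0b]=0xd9, mem[0x16]=0xcc, mem[0x28]=0x3c

MEM[0x17,0x2a,0x0b,0x16,0x28] = 0b d9 d9 cc 3c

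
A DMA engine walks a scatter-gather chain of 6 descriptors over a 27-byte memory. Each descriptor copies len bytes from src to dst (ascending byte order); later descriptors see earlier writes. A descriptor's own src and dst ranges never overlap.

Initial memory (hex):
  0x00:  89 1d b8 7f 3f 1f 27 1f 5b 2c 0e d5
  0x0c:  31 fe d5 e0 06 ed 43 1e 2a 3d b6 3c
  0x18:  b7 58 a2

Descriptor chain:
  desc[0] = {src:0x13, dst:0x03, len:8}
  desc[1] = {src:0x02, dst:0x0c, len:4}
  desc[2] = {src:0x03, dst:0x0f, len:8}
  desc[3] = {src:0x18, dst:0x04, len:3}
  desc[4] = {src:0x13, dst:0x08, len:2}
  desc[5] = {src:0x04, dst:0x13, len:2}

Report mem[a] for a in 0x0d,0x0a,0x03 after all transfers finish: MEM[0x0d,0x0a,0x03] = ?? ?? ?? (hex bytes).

MEM[0x0d,0x0a,0x03] = 1e a2 1e

D0: mem[0x03..0x0a] <- [1e 2a 3d b6 3c b7 58 a2]
D1: mem[0x0c..0x0f] <- [b8 1e 2a 3d]
D2: mem[0x0f..0x16] <- [1e 2a 3d b6 3c b7 58 a2]
D3: mem[0x04..0x06] <- [b7 58 a2]
D4: mem[0x08..0x09] <- [3c b7]
D5: mem[0x13..0x14] <- [b7 58]
query mem[0x0d]=0x1e, mem[0x0a]=0xa2, mem[0x03]=0x1e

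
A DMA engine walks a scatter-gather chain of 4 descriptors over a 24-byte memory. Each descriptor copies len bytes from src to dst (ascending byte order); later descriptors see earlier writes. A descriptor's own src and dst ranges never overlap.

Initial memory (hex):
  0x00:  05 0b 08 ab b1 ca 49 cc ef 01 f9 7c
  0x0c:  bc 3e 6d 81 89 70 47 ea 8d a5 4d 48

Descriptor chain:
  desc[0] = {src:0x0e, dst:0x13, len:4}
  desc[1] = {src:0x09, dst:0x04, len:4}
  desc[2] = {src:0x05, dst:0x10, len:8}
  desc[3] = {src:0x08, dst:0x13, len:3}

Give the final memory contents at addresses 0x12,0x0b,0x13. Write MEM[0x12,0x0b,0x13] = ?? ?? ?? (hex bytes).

D0: mem[0x13..0x16] <- [6d 81 89 70]
D1: mem[0x04..0x07] <- [01 f9 7c bc]
D2: mem[0x10..0x17] <- [f9 7c bc ef 01 f9 7c bc]
D3: mem[0x13..0x15] <- [ef 01 f9]
query mem[0x12]=0xbc, mem[0x0b]=0x7c, mem[0x13]=0xef

MEM[0x12,0x0b,0x13] = bc 7c ef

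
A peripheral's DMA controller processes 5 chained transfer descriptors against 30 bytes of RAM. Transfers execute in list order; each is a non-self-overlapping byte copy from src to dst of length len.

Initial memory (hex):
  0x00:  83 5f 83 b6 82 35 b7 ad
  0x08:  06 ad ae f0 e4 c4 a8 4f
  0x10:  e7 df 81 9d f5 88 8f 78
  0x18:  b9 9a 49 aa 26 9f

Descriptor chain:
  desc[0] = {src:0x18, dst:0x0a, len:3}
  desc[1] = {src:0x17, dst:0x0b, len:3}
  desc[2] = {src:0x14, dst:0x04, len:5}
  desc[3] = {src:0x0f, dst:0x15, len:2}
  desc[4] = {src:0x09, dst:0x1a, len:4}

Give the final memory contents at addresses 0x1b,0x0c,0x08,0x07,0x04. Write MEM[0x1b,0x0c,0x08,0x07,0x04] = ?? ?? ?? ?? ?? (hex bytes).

#0 dst[0x0a+3] := {0xb9,0x9a,0x49}
#1 dst[0x0b+3] := {0x78,0xb9,0x9a}
#2 dst[0x04+5] := {0xf5,0x88,0x8f,0x78,0xb9}
#3 dst[0x15+2] := {0x4f,0xe7}
#4 dst[0x1a+4] := {0xad,0xb9,0x78,0xb9}
query mem[0x1b]=0xb9, mem[0x0c]=0xb9, mem[0x08]=0xb9, mem[0x07]=0x78, mem[0x04]=0xf5

MEM[0x1b,0x0c,0x08,0x07,0x04] = b9 b9 b9 78 f5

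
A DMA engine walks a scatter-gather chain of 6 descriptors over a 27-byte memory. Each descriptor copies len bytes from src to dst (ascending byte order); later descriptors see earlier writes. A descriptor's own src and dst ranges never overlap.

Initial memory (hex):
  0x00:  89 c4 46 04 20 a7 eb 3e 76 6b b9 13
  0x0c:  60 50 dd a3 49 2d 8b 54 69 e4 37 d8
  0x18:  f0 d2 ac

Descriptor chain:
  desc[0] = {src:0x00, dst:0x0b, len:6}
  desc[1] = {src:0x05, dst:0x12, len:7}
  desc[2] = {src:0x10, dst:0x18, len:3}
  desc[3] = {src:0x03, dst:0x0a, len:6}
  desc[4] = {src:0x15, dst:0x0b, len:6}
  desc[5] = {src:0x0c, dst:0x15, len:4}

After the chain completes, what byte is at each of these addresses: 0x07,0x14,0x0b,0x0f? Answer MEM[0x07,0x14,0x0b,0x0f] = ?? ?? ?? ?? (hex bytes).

MEM[0x07,0x14,0x0b,0x0f] = 3e 3e 76 2d

[0] 0x00->0x0b len=6 : 89 c4 46 04 20 a7
[1] 0x05->0x12 len=7 : a7 eb 3e 76 6b b9 89
[2] 0x10->0x18 len=3 : a7 2d a7
[3] 0x03->0x0a len=6 : 04 20 a7 eb 3e 76
[4] 0x15->0x0b len=6 : 76 6b b9 a7 2d a7
[5] 0x0c->0x15 len=4 : 6b b9 a7 2d
query mem[0x07]=0x3e, mem[0x14]=0x3e, mem[0x0b]=0x76, mem[0x0f]=0x2d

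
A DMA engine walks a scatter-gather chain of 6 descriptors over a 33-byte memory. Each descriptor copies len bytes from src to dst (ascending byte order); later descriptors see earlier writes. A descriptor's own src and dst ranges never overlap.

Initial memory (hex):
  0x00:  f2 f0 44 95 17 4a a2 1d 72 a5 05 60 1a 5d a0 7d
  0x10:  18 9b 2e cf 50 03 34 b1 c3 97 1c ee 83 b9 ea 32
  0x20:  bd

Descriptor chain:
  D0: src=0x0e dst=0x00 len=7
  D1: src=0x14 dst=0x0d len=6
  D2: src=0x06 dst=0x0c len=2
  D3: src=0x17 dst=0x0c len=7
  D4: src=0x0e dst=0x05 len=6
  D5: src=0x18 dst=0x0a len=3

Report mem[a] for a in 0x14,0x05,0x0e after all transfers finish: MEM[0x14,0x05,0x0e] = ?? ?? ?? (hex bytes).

MEM[0x14,0x05,0x0e] = 50 97 97

  after D0: wrote 7B at 0x00 = a07d189b2ecf50
  after D1: wrote 6B at 0x0d = 500334b1c397
  after D2: wrote 2B at 0x0c = 501d
  after D3: wrote 7B at 0x0c = b1c3971cee83b9
  after D4: wrote 6B at 0x05 = 971cee83b9cf
  after D5: wrote 3B at 0x0a = c3971c
query mem[0x14]=0x50, mem[0x05]=0x97, mem[0x0e]=0x97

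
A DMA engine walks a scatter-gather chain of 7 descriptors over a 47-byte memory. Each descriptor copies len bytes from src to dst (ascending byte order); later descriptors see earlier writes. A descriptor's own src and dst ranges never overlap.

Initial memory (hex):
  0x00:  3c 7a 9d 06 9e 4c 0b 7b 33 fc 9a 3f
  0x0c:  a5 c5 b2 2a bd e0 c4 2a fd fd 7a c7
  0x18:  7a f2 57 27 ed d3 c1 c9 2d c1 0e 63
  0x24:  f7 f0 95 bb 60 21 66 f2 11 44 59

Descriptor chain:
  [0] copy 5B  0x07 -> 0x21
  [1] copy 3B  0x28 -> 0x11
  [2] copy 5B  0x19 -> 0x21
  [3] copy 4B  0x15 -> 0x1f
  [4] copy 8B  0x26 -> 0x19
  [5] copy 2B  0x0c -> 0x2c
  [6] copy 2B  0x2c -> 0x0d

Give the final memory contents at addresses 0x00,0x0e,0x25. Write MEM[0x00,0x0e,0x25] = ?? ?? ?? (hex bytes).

MEM[0x00,0x0e,0x25] = 3c c5 d3

[0] 0x07->0x21 len=5 : 7b 33 fc 9a 3f
[1] 0x28->0x11 len=3 : 60 21 66
[2] 0x19->0x21 len=5 : f2 57 27 ed d3
[3] 0x15->0x1f len=4 : fd 7a c7 7a
[4] 0x26->0x19 len=8 : 95 bb 60 21 66 f2 11 44
[5] 0x0c->0x2c len=2 : a5 c5
[6] 0x2c->0x0d len=2 : a5 c5
query mem[0x00]=0x3c, mem[0x0e]=0xc5, mem[0x25]=0xd3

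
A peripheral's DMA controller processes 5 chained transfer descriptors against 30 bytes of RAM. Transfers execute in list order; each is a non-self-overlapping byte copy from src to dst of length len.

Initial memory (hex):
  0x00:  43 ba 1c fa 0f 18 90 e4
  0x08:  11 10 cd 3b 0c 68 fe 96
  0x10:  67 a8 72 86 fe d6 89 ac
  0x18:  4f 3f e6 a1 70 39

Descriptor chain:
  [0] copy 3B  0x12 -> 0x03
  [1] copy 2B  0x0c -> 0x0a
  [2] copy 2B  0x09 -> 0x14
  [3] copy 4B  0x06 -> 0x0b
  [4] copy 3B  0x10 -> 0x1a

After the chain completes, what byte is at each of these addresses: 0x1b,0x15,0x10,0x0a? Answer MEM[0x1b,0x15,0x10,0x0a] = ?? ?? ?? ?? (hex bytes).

[0] 0x12->0x03 len=3 : 72 86 fe
[1] 0x0c->0x0a len=2 : 0c 68
[2] 0x09->0x14 len=2 : 10 0c
[3] 0x06->0x0b len=4 : 90 e4 11 10
[4] 0x10->0x1a len=3 : 67 a8 72
query mem[0x1b]=0xa8, mem[0x15]=0x0c, mem[0x10]=0x67, mem[0x0a]=0x0c

MEM[0x1b,0x15,0x10,0x0a] = a8 0c 67 0c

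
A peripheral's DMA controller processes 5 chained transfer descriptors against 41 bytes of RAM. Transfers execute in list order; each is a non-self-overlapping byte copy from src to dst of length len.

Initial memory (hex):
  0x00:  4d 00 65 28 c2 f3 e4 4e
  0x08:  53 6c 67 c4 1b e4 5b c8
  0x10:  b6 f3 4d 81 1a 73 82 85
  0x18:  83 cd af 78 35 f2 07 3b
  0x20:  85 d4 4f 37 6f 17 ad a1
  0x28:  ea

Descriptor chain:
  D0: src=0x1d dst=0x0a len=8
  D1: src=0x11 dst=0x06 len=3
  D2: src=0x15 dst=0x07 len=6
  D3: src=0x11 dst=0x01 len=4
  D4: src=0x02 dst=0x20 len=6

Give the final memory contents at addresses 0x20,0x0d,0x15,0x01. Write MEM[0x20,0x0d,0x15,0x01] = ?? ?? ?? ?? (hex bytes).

MEM[0x20,0x0d,0x15,0x01] = 4d 85 73 6f

  after D0: wrote 8B at 0x0a = f2073b85d44f376f
  after D1: wrote 3B at 0x06 = 6f4d81
  after D2: wrote 6B at 0x07 = 73828583cdaf
  after D3: wrote 4B at 0x01 = 6f4d811a
  after D4: wrote 6B at 0x20 = 4d811af36f73
query mem[0x20]=0x4d, mem[0x0d]=0x85, mem[0x15]=0x73, mem[0x01]=0x6f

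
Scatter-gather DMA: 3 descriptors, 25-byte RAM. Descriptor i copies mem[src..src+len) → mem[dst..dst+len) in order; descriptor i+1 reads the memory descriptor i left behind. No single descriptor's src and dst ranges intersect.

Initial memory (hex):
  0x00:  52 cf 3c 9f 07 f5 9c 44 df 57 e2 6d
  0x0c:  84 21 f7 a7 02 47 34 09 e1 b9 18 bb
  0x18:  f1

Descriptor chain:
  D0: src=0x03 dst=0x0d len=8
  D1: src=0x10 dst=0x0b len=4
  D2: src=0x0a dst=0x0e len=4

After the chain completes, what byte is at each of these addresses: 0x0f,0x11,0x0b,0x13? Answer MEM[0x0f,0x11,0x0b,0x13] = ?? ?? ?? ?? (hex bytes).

  after D0: wrote 8B at 0x0d = 9f07f59c44df57e2
  after D1: wrote 4B at 0x0b = 9c44df57
  after D2: wrote 4B at 0x0e = e29c44df
query mem[0x0f]=0x9c, mem[0x11]=0xdf, mem[0x0b]=0x9c, mem[0x13]=0x57

MEM[0x0f,0x11,0x0b,0x13] = 9c df 9c 57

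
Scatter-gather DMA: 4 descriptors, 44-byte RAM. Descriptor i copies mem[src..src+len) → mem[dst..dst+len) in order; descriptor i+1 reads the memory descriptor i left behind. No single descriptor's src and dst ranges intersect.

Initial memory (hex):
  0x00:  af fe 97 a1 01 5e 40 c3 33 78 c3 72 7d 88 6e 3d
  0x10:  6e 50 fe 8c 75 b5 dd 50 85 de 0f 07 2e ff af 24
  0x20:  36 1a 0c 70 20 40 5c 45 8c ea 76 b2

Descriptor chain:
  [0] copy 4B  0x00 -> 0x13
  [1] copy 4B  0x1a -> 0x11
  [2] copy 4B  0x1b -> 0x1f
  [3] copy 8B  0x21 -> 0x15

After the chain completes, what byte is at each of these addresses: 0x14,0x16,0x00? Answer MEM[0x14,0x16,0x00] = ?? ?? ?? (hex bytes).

MEM[0x14,0x16,0x00] = ff af af

[0] 0x00->0x13 len=4 : af fe 97 a1
[1] 0x1a->0x11 len=4 : 0f 07 2e ff
[2] 0x1b->0x1f len=4 : 07 2e ff af
[3] 0x21->0x15 len=8 : ff af 70 20 40 5c 45 8c
query mem[0x14]=0xff, mem[0x16]=0xaf, mem[0x00]=0xaf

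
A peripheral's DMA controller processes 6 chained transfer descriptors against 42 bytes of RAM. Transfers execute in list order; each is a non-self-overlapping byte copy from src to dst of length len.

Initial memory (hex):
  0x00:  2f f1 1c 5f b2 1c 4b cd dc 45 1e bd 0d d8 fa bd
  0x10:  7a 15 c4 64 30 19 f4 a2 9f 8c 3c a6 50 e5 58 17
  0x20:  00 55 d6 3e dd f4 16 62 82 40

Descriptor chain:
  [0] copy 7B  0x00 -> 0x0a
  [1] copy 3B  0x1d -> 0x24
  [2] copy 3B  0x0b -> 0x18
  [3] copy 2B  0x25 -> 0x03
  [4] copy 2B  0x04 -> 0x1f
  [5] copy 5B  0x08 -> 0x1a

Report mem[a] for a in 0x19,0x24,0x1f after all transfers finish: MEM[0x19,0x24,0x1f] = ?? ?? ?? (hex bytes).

MEM[0x19,0x24,0x1f] = 1c e5 17

D0: mem[0x0a..0x10] <- [2f f1 1c 5f b2 1c 4b]
D1: mem[0x24..0x26] <- [e5 58 17]
D2: mem[0x18..0x1a] <- [f1 1c 5f]
D3: mem[0x03..0x04] <- [58 17]
D4: mem[0x1f..0x20] <- [17 1c]
D5: mem[0x1a..0x1e] <- [dc 45 2f f1 1c]
query mem[0x19]=0x1c, mem[0x24]=0xe5, mem[0x1f]=0x17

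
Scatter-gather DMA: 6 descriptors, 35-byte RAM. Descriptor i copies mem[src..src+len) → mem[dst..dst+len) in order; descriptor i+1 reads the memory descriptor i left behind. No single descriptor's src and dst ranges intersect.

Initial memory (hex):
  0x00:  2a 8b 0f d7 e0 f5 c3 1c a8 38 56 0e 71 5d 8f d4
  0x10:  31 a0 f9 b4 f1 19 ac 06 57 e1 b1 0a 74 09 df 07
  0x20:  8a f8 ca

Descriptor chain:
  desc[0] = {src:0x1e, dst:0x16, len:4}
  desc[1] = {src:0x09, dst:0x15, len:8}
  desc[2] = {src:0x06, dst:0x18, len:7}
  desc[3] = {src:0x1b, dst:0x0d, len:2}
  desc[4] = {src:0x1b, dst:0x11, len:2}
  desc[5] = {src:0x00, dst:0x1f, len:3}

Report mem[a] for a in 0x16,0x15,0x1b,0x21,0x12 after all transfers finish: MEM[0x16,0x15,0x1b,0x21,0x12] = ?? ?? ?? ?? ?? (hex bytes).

MEM[0x16,0x15,0x1b,0x21,0x12] = 56 38 38 0f 56

D0: mem[0x16..0x19] <- [df 07 8a f8]
D1: mem[0x15..0x1c] <- [38 56 0e 71 5d 8f d4 31]
D2: mem[0x18..0x1e] <- [c3 1c a8 38 56 0e 71]
D3: mem[0x0d..0x0e] <- [38 56]
D4: mem[0x11..0x12] <- [38 56]
D5: mem[0x1f..0x21] <- [2a 8b 0f]
query mem[0x16]=0x56, mem[0x15]=0x38, mem[0x1b]=0x38, mem[0x21]=0x0f, mem[0x12]=0x56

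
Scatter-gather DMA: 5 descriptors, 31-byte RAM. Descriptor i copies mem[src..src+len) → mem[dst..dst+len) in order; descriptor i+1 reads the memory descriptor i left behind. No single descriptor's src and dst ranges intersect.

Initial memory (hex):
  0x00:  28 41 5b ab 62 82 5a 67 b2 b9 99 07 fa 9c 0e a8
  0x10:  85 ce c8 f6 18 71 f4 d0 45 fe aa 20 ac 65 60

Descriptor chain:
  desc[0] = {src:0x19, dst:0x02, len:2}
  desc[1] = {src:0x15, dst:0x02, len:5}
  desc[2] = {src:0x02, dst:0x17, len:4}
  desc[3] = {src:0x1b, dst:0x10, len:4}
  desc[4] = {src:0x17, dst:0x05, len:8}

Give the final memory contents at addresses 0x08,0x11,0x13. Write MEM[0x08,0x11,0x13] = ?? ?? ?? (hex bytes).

D0: mem[0x02..0x03] <- [fe aa]
D1: mem[0x02..0x06] <- [71 f4 d0 45 fe]
D2: mem[0x17..0x1a] <- [71 f4 d0 45]
D3: mem[0x10..0x13] <- [20 ac 65 60]
D4: mem[0x05..0x0c] <- [71 f4 d0 45 20 ac 65 60]
query mem[0x08]=0x45, mem[0x11]=0xac, mem[0x13]=0x60

MEM[0x08,0x11,0x13] = 45 ac 60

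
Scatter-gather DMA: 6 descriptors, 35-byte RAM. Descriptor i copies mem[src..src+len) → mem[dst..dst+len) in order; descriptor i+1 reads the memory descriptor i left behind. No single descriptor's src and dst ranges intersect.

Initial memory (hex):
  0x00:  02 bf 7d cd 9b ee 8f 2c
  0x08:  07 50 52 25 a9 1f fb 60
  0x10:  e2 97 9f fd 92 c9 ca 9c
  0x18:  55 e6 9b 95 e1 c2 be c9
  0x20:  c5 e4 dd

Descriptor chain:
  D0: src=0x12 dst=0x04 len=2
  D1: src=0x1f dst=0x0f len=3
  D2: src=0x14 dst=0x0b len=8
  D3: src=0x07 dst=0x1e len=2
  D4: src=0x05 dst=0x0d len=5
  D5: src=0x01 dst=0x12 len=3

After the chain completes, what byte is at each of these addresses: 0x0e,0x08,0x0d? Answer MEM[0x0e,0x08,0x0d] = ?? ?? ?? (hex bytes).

[0] 0x12->0x04 len=2 : 9f fd
[1] 0x1f->0x0f len=3 : c9 c5 e4
[2] 0x14->0x0b len=8 : 92 c9 ca 9c 55 e6 9b 95
[3] 0x07->0x1e len=2 : 2c 07
[4] 0x05->0x0d len=5 : fd 8f 2c 07 50
[5] 0x01->0x12 len=3 : bf 7d cd
query mem[0x0e]=0x8f, mem[0x08]=0x07, mem[0x0d]=0xfd

MEM[0x0e,0x08,0x0d] = 8f 07 fd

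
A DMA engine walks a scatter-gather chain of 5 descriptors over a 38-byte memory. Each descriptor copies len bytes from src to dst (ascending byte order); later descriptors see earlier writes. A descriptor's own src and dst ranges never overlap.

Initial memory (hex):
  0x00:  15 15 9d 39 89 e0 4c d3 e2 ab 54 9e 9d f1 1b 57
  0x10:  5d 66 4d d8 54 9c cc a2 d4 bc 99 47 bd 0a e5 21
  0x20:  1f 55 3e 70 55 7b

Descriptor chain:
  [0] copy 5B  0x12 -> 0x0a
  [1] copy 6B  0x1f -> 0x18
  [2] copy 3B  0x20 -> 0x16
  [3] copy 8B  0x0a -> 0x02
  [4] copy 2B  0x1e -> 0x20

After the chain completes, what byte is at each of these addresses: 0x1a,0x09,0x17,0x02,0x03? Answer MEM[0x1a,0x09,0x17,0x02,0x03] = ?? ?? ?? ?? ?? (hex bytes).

MEM[0x1a,0x09,0x17,0x02,0x03] = 55 66 55 4d d8

  after D0: wrote 5B at 0x0a = 4dd8549ccc
  after D1: wrote 6B at 0x18 = 211f553e7055
  after D2: wrote 3B at 0x16 = 1f553e
  after D3: wrote 8B at 0x02 = 4dd8549ccc575d66
  after D4: wrote 2B at 0x20 = e521
query mem[0x1a]=0x55, mem[0x09]=0x66, mem[0x17]=0x55, mem[0x02]=0x4d, mem[0x03]=0xd8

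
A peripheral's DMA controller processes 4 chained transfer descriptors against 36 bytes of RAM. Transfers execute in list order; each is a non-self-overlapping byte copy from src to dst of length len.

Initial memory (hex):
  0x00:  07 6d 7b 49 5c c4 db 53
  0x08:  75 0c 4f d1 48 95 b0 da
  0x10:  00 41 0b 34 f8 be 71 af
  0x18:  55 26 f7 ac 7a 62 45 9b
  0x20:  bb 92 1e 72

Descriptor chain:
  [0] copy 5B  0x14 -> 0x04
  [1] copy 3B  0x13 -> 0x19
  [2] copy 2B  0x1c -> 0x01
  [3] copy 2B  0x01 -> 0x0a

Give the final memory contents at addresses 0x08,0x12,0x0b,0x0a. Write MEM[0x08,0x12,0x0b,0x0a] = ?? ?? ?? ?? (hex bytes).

#0 dst[0x04+5] := {0xf8,0xbe,0x71,0xaf,0x55}
#1 dst[0x19+3] := {0x34,0xf8,0xbe}
#2 dst[0x01+2] := {0x7a,0x62}
#3 dst[0x0a+2] := {0x7a,0x62}
query mem[0x08]=0x55, mem[0x12]=0x0b, mem[0x0b]=0x62, mem[0x0a]=0x7a

MEM[0x08,0x12,0x0b,0x0a] = 55 0b 62 7a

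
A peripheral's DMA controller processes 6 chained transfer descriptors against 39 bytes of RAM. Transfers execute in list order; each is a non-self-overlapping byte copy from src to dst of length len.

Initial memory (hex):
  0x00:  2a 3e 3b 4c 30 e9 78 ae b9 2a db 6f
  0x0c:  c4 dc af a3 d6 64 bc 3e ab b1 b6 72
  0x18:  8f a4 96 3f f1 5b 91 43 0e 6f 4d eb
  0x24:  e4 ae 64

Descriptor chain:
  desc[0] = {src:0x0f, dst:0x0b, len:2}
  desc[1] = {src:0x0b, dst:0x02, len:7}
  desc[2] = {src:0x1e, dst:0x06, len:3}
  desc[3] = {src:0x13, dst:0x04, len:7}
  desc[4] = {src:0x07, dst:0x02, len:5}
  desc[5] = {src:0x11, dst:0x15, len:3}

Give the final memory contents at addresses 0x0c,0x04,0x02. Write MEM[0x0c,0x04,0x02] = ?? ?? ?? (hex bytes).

MEM[0x0c,0x04,0x02] = d6 8f b6

  after D0: wrote 2B at 0x0b = a3d6
  after D1: wrote 7B at 0x02 = a3d6dcafa3d664
  after D2: wrote 3B at 0x06 = 91430e
  after D3: wrote 7B at 0x04 = 3eabb1b6728fa4
  after D4: wrote 5B at 0x02 = b6728fa4a3
  after D5: wrote 3B at 0x15 = 64bc3e
query mem[0x0c]=0xd6, mem[0x04]=0x8f, mem[0x02]=0xb6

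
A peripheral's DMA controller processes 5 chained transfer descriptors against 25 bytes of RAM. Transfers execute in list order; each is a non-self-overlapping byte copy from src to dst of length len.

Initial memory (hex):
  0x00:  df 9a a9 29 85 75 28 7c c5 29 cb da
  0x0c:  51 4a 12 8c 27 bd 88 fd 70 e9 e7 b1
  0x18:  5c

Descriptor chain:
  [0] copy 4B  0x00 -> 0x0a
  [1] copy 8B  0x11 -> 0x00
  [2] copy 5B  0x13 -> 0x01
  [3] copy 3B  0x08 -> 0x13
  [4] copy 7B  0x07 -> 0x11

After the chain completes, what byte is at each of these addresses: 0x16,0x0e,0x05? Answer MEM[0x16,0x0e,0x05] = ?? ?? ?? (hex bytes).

MEM[0x16,0x0e,0x05] = a9 12 b1

#0 dst[0x0a+4] := {0xdf,0x9a,0xa9,0x29}
#1 dst[0x00+8] := {0xbd,0x88,0xfd,0x70,0xe9,0xe7,0xb1,0x5c}
#2 dst[0x01+5] := {0xfd,0x70,0xe9,0xe7,0xb1}
#3 dst[0x13+3] := {0xc5,0x29,0xdf}
#4 dst[0x11+7] := {0x5c,0xc5,0x29,0xdf,0x9a,0xa9,0x29}
query mem[0x16]=0xa9, mem[0x0e]=0x12, mem[0x05]=0xb1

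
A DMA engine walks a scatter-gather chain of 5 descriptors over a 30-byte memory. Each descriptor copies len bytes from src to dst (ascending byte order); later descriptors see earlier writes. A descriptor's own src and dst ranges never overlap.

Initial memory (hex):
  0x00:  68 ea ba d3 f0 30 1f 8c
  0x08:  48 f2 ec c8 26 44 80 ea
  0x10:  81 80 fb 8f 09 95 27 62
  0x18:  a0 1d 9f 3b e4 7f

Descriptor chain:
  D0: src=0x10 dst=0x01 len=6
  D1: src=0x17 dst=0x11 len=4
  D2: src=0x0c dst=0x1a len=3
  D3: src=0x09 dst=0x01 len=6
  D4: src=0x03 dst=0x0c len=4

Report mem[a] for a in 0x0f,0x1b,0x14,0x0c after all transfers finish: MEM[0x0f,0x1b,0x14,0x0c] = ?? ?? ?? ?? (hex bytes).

[0] 0x10->0x01 len=6 : 81 80 fb 8f 09 95
[1] 0x17->0x11 len=4 : 62 a0 1d 9f
[2] 0x0c->0x1a len=3 : 26 44 80
[3] 0x09->0x01 len=6 : f2 ec c8 26 44 80
[4] 0x03->0x0c len=4 : c8 26 44 80
query mem[0x0f]=0x80, mem[0x1b]=0x44, mem[0x14]=0x9f, mem[0x0c]=0xc8

MEM[0x0f,0x1b,0x14,0x0c] = 80 44 9f c8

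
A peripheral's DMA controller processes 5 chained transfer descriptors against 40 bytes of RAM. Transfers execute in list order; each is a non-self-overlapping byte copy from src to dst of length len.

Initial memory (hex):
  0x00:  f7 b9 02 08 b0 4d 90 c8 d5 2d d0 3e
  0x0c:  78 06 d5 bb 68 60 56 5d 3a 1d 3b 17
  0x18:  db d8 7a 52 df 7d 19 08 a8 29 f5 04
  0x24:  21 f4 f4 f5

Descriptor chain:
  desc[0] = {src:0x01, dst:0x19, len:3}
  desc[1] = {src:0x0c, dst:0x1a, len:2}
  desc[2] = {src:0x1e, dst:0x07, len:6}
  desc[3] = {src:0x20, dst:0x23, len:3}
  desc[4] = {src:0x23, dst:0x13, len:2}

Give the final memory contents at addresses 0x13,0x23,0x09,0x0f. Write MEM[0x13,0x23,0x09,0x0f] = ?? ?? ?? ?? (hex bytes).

  after D0: wrote 3B at 0x19 = b90208
  after D1: wrote 2B at 0x1a = 7806
  after D2: wrote 6B at 0x07 = 1908a829f504
  after D3: wrote 3B at 0x23 = a829f5
  after D4: wrote 2B at 0x13 = a829
query mem[0x13]=0xa8, mem[0x23]=0xa8, mem[0x09]=0xa8, mem[0x0f]=0xbb

MEM[0x13,0x23,0x09,0x0f] = a8 a8 a8 bb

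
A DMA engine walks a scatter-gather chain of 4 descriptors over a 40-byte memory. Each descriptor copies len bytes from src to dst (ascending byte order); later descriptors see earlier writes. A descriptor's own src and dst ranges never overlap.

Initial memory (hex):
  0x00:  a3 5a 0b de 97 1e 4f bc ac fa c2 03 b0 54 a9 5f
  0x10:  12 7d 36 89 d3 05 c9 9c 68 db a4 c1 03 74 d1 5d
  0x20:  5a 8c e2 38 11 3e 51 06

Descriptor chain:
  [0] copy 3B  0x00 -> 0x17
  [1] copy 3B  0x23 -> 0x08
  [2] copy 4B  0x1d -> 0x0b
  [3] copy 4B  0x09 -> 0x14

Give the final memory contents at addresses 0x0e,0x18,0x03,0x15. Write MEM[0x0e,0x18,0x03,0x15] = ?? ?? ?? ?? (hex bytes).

#0 dst[0x17+3] := {0xa3,0x5a,0x0b}
#1 dst[0x08+3] := {0x38,0x11,0x3e}
#2 dst[0x0b+4] := {0x74,0xd1,0x5d,0x5a}
#3 dst[0x14+4] := {0x11,0x3e,0x74,0xd1}
query mem[0x0e]=0x5a, mem[0x18]=0x5a, mem[0x03]=0xde, mem[0x15]=0x3e

MEM[0x0e,0x18,0x03,0x15] = 5a 5a de 3e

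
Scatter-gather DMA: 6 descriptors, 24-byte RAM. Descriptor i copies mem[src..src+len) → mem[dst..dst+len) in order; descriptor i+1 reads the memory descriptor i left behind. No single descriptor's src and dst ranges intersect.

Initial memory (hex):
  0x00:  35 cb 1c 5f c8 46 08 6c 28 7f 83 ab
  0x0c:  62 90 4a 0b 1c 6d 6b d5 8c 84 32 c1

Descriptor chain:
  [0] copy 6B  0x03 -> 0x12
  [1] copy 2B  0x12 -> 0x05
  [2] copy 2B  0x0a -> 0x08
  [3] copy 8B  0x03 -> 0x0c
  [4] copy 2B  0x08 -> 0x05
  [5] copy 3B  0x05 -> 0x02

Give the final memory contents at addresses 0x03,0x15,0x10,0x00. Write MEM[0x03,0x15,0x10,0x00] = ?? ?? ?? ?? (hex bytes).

D0: mem[0x12..0x17] <- [5f c8 46 08 6c 28]
D1: mem[0x05..0x06] <- [5f c8]
D2: mem[0x08..0x09] <- [83 ab]
D3: mem[0x0c..0x13] <- [5f c8 5f c8 6c 83 ab 83]
D4: mem[0x05..0x06] <- [83 ab]
D5: mem[0x02..0x04] <- [83 ab 6c]
query mem[0x03]=0xab, mem[0x15]=0x08, mem[0x10]=0x6c, mem[0x00]=0x35

MEM[0x03,0x15,0x10,0x00] = ab 08 6c 35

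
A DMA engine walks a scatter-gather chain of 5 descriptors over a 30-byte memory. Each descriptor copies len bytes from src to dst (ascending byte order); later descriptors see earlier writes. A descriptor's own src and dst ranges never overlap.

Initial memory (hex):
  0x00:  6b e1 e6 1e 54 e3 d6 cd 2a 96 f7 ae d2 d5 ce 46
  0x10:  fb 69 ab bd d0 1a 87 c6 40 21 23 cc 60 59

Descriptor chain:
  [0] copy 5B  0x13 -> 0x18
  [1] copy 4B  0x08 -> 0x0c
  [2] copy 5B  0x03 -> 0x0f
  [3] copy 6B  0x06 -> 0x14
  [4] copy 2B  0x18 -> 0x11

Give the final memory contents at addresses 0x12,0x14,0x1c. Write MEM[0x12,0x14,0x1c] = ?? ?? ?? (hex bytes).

[0] 0x13->0x18 len=5 : bd d0 1a 87 c6
[1] 0x08->0x0c len=4 : 2a 96 f7 ae
[2] 0x03->0x0f len=5 : 1e 54 e3 d6 cd
[3] 0x06->0x14 len=6 : d6 cd 2a 96 f7 ae
[4] 0x18->0x11 len=2 : f7 ae
query mem[0x12]=0xae, mem[0x14]=0xd6, mem[0x1c]=0xc6

MEM[0x12,0x14,0x1c] = ae d6 c6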